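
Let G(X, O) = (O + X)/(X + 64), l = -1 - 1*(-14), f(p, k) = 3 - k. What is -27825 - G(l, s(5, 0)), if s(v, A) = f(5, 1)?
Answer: -2142540/77 ≈ -27825.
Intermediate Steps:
s(v, A) = 2 (s(v, A) = 3 - 1*1 = 3 - 1 = 2)
l = 13 (l = -1 + 14 = 13)
G(X, O) = (O + X)/(64 + X)
-27825 - G(l, s(5, 0)) = -27825 - (2 + 13)/(64 + 13) = -27825 - 15/77 = -2142540/77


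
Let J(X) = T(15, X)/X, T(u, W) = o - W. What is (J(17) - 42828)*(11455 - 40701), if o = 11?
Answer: 21293486172/17 ≈ 1.2526e+9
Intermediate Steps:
T(u, W) = 11 - W
J(X) = (11 - X)/X
(J(17) - 42828)*(11455 - 40701) = ((11 - 1*17)/17 - 42828)*(11455 - 40701) = ((11 - 17)/17 - 42828)*(-29246) = ((1/17)*(-6) - 42828)*(-29246) = (-6/17 - 42828)*(-29246) = -728082/17*(-29246) = 21293486172/17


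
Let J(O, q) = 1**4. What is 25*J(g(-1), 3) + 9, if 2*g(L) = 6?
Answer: 34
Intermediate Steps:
g(L) = 3 (g(L) = (1/2)*6 = 3)
J(O, q) = 1
25*J(g(-1), 3) + 9 = 25*1 + 9 = 25 + 9 = 34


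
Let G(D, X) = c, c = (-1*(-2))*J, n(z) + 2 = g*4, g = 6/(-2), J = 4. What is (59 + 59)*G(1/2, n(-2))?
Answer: 944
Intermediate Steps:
g = -3 (g = 6*(-1/2) = -3)
n(z) = -14 (n(z) = -2 - 3*4 = -2 - 12 = -14)
c = 8 (c = -1*(-2)*4 = 2*4 = 8)
G(D, X) = 8
(59 + 59)*G(1/2, n(-2)) = (59 + 59)*8 = 118*8 = 944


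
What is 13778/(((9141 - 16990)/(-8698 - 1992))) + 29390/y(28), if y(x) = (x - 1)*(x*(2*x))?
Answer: 3117882746815/166147632 ≈ 18766.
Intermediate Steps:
y(x) = 2*x**2*(-1 + x) (y(x) = (-1 + x)*(2*x**2) = 2*x**2*(-1 + x))
13778/(((9141 - 16990)/(-8698 - 1992))) + 29390/y(28) = 13778/(((9141 - 16990)/(-8698 - 1992))) + 29390/((2*28**2*(-1 + 28))) = 13778/((-7849/(-10690))) + 29390/((2*784*27)) = 13778/((-7849*(-1/10690))) + 29390/42336 = 13778/(7849/10690) + 29390*(1/42336) = 13778*(10690/7849) + 14695/21168 = 147286820/7849 + 14695/21168 = 3117882746815/166147632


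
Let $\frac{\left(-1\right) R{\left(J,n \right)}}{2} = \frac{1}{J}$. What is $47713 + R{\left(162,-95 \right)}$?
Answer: $\frac{3864752}{81} \approx 47713.0$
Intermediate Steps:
$R{\left(J,n \right)} = - \frac{2}{J}$
$47713 + R{\left(162,-95 \right)} = 47713 - \frac{2}{162} = 47713 - \frac{1}{81} = \frac{3864752}{81}$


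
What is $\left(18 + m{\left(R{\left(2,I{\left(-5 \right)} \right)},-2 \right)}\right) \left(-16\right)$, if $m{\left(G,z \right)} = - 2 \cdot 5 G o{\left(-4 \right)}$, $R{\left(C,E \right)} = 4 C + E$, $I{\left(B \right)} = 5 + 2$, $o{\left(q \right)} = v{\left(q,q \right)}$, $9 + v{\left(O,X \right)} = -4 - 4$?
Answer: $-41088$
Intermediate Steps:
$v{\left(O,X \right)} = -17$ ($v{\left(O,X \right)} = -9 - 8 = -17$)
$o{\left(q \right)} = -17$
$I{\left(B \right)} = 7$
$R{\left(C,E \right)} = E + 4 C$
$m{\left(G,z \right)} = 170 G$ ($m{\left(G,z \right)} = - 2 \cdot 5 G \left(-17\right) = - 10 G \left(-17\right) = 170 G$)
$\left(18 + m{\left(R{\left(2,I{\left(-5 \right)} \right)},-2 \right)}\right) \left(-16\right) = \left(18 + 170 \left(7 + 4 \cdot 2\right)\right) \left(-16\right) = \left(18 + 170 \left(7 + 8\right)\right) \left(-16\right) = \left(18 + 170 \cdot 15\right) \left(-16\right) = \left(18 + 2550\right) \left(-16\right) = 2568 \left(-16\right) = -41088$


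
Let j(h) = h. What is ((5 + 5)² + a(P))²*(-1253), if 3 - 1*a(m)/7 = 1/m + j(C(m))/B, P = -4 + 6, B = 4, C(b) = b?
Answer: -16283988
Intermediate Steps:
P = 2
a(m) = 21 - 7/m - 7*m/4 (a(m) = 21 - 7*(1/m + m/4) = 21 + (-7/m - 7*m/4) = 21 - 7/m - 7*m/4)
((5 + 5)² + a(P))²*(-1253) = ((5 + 5)² + (21 - 7/2 - 7/4*2))²*(-1253) = (10² + (21 - 7*½ - 7/2))²*(-1253) = (100 + (21 - 7/2 - 7/2))²*(-1253) = (100 + 14)²*(-1253) = 114²*(-1253) = 12996*(-1253) = -16283988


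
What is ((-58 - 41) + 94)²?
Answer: 25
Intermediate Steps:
((-58 - 41) + 94)² = (-99 + 94)² = (-5)² = 25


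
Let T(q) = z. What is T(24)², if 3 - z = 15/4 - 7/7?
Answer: 1/16 ≈ 0.062500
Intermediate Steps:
z = ¼ (z = 3 - (15/4 - 7/7) = 3 - (15*(¼) - 7*⅐) = 3 - (15/4 - 1) = 3 - 1*11/4 = 3 - 11/4 = ¼ ≈ 0.25000)
T(q) = ¼
T(24)² = (¼)² = 1/16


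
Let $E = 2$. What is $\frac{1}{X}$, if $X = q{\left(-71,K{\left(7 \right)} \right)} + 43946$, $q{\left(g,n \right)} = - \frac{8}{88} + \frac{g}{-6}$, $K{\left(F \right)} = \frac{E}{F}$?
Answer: $\frac{66}{2901211} \approx 2.2749 \cdot 10^{-5}$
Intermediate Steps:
$K{\left(F \right)} = \frac{2}{F}$
$q{\left(g,n \right)} = - \frac{1}{11} - \frac{g}{6}$ ($q{\left(g,n \right)} = \left(-8\right) \frac{1}{88} + g \left(- \frac{1}{6}\right) = - \frac{1}{11} - \frac{g}{6}$)
$X = \frac{2901211}{66}$ ($X = \left(- \frac{1}{11} - - \frac{71}{6}\right) + 43946 = \left(- \frac{1}{11} + \frac{71}{6}\right) + 43946 = \frac{775}{66} + 43946 = \frac{2901211}{66} \approx 43958.0$)
$\frac{1}{X} = \frac{1}{\frac{2901211}{66}} = \frac{66}{2901211}$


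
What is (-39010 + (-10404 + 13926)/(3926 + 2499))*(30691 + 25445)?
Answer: -14069687227008/6425 ≈ -2.1898e+9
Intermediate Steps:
(-39010 + (-10404 + 13926)/(3926 + 2499))*(30691 + 25445) = (-39010 + 3522/6425)*56136 = -250635728/6425*56136 = -14069687227008/6425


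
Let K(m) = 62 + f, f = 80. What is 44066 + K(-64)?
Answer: 44208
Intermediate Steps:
K(m) = 142 (K(m) = 62 + 80 = 142)
44066 + K(-64) = 44066 + 142 = 44208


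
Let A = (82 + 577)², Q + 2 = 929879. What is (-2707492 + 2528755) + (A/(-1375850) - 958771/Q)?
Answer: -228672705719415437/1279371270450 ≈ -1.7874e+5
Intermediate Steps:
Q = 929877 (Q = -2 + 929879 = 929877)
A = 434281 (A = 659² = 434281)
(-2707492 + 2528755) + (A/(-1375850) - 958771/Q) = (-2707492 + 2528755) + (434281/(-1375850) - 958771/929877) = -178737 + (434281*(-1/1375850) - 958771*1/929877) = -178737 + (-434281/1375850 - 958771/929877) = -178737 - 1722952993787/1279371270450 = -228672705719415437/1279371270450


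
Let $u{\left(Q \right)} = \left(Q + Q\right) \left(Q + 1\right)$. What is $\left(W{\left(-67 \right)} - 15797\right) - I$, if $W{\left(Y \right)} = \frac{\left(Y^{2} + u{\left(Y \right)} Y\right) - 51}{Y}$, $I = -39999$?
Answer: $\frac{2209644}{67} \approx 32980.0$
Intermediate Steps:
$u{\left(Q \right)} = 2 Q \left(1 + Q\right)$
$W{\left(Y \right)} = \frac{-51 + Y^{2} + 2 Y^{2} \left(1 + Y\right)}{Y}$ ($W{\left(Y \right)} = \frac{\left(Y^{2} + 2 Y \left(1 + Y\right) Y\right) - 51}{Y} = \frac{\left(Y^{2} + 2 Y^{2} \left(1 + Y\right)\right) - 51}{Y} = \frac{-51 + Y^{2} + 2 Y^{2} \left(1 + Y\right)}{Y}$)
$\left(W{\left(-67 \right)} - 15797\right) - I = \left(\frac{-51 + \left(-67\right)^{2} \left(3 + 2 \left(-67\right)\right)}{-67} - 15797\right) - -39999 = \left(- \frac{-51 + 4489 \left(3 - 134\right)}{67} - 15797\right) + 39999 = \left(- \frac{-51 + 4489 \left(-131\right)}{67} - 15797\right) + 39999 = \left(- \frac{-51 - 588059}{67} - 15797\right) + 39999 = \left(\left(- \frac{1}{67}\right) \left(-588110\right) - 15797\right) + 39999 = \left(\frac{588110}{67} - 15797\right) + 39999 = - \frac{470289}{67} + 39999 = \frac{2209644}{67}$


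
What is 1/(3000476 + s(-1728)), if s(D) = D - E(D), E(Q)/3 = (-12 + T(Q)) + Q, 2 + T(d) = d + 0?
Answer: 1/3009158 ≈ 3.3232e-7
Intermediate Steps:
T(d) = -2 + d (T(d) = -2 + (d + 0) = -2 + d)
E(Q) = -42 + 6*Q (E(Q) = 3*((-12 + (-2 + Q)) + Q) = 3*((-14 + Q) + Q) = 3*(-14 + 2*Q) = -42 + 6*Q)
s(D) = 42 - 5*D (s(D) = D - (-42 + 6*D) = D + (42 - 6*D) = 42 - 5*D)
1/(3000476 + s(-1728)) = 1/(3000476 + (42 - 5*(-1728))) = 1/(3000476 + (42 + 8640)) = 1/(3000476 + 8682) = 1/3009158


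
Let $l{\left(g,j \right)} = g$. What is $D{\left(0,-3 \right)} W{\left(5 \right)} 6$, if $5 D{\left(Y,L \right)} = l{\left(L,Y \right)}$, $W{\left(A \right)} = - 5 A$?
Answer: $90$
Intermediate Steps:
$D{\left(Y,L \right)} = \frac{L}{5}$
$D{\left(0,-3 \right)} W{\left(5 \right)} 6 = \frac{1}{5} \left(-3\right) \left(\left(-5\right) 5\right) 6 = \left(- \frac{3}{5}\right) \left(-25\right) 6 = 15 \cdot 6 = 90$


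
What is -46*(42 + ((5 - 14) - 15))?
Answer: -828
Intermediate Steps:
-46*(42 + ((5 - 14) - 15)) = -46*(42 + (-9 - 15)) = -46*(42 - 24) = -46*18 = -828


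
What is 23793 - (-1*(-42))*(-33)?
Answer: 25179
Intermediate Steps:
23793 - (-1*(-42))*(-33) = 23793 - 42*(-33) = 23793 - 1*(-1386) = 23793 + 1386 = 25179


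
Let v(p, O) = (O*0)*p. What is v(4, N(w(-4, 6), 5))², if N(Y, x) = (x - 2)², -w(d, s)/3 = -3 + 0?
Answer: 0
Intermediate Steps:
w(d, s) = 9 (w(d, s) = -3*(-3 + 0) = -3*(-3) = 9)
N(Y, x) = (-2 + x)²
v(p, O) = 0 (v(p, O) = 0*p = 0)
v(4, N(w(-4, 6), 5))² = 0² = 0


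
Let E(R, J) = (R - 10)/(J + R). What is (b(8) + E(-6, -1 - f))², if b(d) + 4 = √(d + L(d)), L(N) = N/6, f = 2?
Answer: 1156/81 - 80*√21/27 ≈ 0.69360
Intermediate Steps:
L(N) = N/6 (L(N) = N*(⅙) = N/6)
E(R, J) = (-10 + R)/(J + R)
b(d) = -4 + √42*√d/6 (b(d) = -4 + √(d + d/6) = -4 + √(7*d/6) = -4 + √42*√d/6)
(b(8) + E(-6, -1 - f))² = ((-4 + √42*√8/6) + (-10 - 6)/((-1 - 1*2) - 6))² = ((-4 + √42*(2*√2)/6) - 16/((-1 - 2) - 6))² = ((-4 + 2*√21/3) - 16/(-3 - 6))² = ((-4 + 2*√21/3) - 16/(-9))² = ((-4 + 2*√21/3) - ⅑*(-16))² = ((-4 + 2*√21/3) + 16/9)² = (-20/9 + 2*√21/3)²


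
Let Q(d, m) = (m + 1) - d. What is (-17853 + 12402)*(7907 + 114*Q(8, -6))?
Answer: -35022675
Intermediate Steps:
Q(d, m) = 1 + m - d (Q(d, m) = (1 + m) - d = 1 + m - d)
(-17853 + 12402)*(7907 + 114*Q(8, -6)) = (-17853 + 12402)*(7907 + 114*(1 - 6 - 1*8)) = -5451*(7907 + 114*(1 - 6 - 8)) = -5451*(7907 + 114*(-13)) = -5451*(7907 - 1482) = -5451*6425 = -35022675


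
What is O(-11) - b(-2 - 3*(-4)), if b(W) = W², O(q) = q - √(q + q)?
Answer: -111 - I*√22 ≈ -111.0 - 4.6904*I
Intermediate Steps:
O(q) = q - √2*√q (O(q) = q - √(2*q) = q - √2*√q)
O(-11) - b(-2 - 3*(-4)) = (-11 - √2*√(-11)) - (-2 - 3*(-4))² = (-11 - √2*I*√11) - (-2 + 12)² = (-11 - I*√22) - 1*10² = (-11 - I*√22) - 1*100 = (-11 - I*√22) - 100 = -111 - I*√22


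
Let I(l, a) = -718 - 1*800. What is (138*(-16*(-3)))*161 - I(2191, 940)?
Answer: 1067982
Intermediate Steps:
I(l, a) = -1518 (I(l, a) = -718 - 800 = -1518)
(138*(-16*(-3)))*161 - I(2191, 940) = (138*(-16*(-3)))*161 - 1*(-1518) = (138*48)*161 + 1518 = 6624*161 + 1518 = 1066464 + 1518 = 1067982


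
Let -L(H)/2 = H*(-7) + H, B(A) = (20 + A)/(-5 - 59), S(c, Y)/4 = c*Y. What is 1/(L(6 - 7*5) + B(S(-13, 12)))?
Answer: -16/5417 ≈ -0.0029537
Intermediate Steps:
S(c, Y) = 4*Y*c (S(c, Y) = 4*(c*Y) = 4*(Y*c) = 4*Y*c)
B(A) = -5/16 - A/64 (B(A) = (20 + A)/(-64) = (20 + A)*(-1/64) = -5/16 - A/64)
L(H) = 12*H (L(H) = -2*(H*(-7) + H) = -2*(-7*H + H) = -(-12)*H = 12*H)
1/(L(6 - 7*5) + B(S(-13, 12))) = 1/(12*(6 - 7*5) + (-5/16 - 12*(-13)/16)) = 1/(12*(6 - 35) + (-5/16 - 1/64*(-624))) = 1/(12*(-29) + (-5/16 + 39/4)) = 1/(-348 + 151/16) = 1/(-5417/16) = -16/5417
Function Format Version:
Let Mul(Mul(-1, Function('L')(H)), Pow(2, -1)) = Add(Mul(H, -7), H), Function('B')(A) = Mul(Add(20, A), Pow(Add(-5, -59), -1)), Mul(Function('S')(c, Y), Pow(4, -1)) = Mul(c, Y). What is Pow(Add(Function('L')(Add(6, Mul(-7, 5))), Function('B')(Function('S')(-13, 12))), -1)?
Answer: Rational(-16, 5417) ≈ -0.0029537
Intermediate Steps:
Function('S')(c, Y) = Mul(4, Y, c) (Function('S')(c, Y) = Mul(4, Mul(c, Y)) = Mul(4, Mul(Y, c)) = Mul(4, Y, c))
Function('B')(A) = Add(Rational(-5, 16), Mul(Rational(-1, 64), A)) (Function('B')(A) = Mul(Add(20, A), Pow(-64, -1)) = Mul(Add(20, A), Rational(-1, 64)) = Add(Rational(-5, 16), Mul(Rational(-1, 64), A)))
Function('L')(H) = Mul(12, H) (Function('L')(H) = Mul(-2, Add(Mul(H, -7), H)) = Mul(-2, Add(Mul(-7, H), H)) = Mul(-2, Mul(-6, H)) = Mul(12, H))
Pow(Add(Function('L')(Add(6, Mul(-7, 5))), Function('B')(Function('S')(-13, 12))), -1) = Pow(Add(Mul(12, Add(6, Mul(-7, 5))), Add(Rational(-5, 16), Mul(Rational(-1, 64), Mul(4, 12, -13)))), -1) = Pow(Add(Mul(12, Add(6, -35)), Add(Rational(-5, 16), Mul(Rational(-1, 64), -624))), -1) = Pow(Add(Mul(12, -29), Add(Rational(-5, 16), Rational(39, 4))), -1) = Pow(Add(-348, Rational(151, 16)), -1) = Pow(Rational(-5417, 16), -1) = Rational(-16, 5417)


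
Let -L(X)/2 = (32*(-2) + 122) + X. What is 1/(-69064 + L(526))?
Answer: -1/70232 ≈ -1.4239e-5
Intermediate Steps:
L(X) = -116 - 2*X (L(X) = -2*((32*(-2) + 122) + X) = -2*((-64 + 122) + X) = -2*(58 + X) = -116 - 2*X)
1/(-69064 + L(526)) = 1/(-69064 + (-116 - 2*526)) = 1/(-69064 + (-116 - 1052)) = 1/(-69064 - 1168) = 1/(-70232) = -1/70232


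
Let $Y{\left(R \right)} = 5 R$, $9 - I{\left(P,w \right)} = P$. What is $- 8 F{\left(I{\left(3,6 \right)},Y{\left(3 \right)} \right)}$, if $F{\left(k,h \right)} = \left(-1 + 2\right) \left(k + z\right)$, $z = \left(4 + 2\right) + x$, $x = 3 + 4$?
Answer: $-152$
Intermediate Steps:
$x = 7$
$I{\left(P,w \right)} = 9 - P$
$z = 13$ ($z = \left(4 + 2\right) + 7 = 6 + 7 = 13$)
$F{\left(k,h \right)} = 13 + k$ ($F{\left(k,h \right)} = \left(-1 + 2\right) \left(k + 13\right) = 1 \left(13 + k\right) = 13 + k$)
$- 8 F{\left(I{\left(3,6 \right)},Y{\left(3 \right)} \right)} = - 8 \left(13 + \left(9 - 3\right)\right) = - 8 \left(13 + 6\right) = \left(-8\right) 19 = -152$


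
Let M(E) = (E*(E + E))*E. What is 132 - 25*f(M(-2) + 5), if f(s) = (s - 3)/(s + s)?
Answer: 1277/11 ≈ 116.09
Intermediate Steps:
M(E) = 2*E**3 (M(E) = (E*(2*E))*E = (2*E**2)*E = 2*E**3)
f(s) = (-3 + s)/(2*s) (f(s) = (-3 + s)/((2*s)) = (-3 + s)*(1/(2*s)) = (-3 + s)/(2*s))
132 - 25*f(M(-2) + 5) = 132 - 25*(-3 + (2*(-2)**3 + 5))/(2*(2*(-2)**3 + 5)) = 132 - 25*(-3 + (2*(-8) + 5))/(2*(2*(-8) + 5)) = 132 - 25*(-3 + (-16 + 5))/(2*(-16 + 5)) = 132 - 25*(-3 - 11)/(2*(-11)) = 132 - 25*(-1)*(-14)/(2*11) = 132 - 25*7/11 = 132 - 175/11 = 1277/11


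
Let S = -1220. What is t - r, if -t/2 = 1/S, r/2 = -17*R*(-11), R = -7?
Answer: 1596981/610 ≈ 2618.0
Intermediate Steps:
r = -2618 (r = 2*(-17*(-7)*(-11)) = 2*(119*(-11)) = 2*(-1309) = -2618)
t = 1/610 (t = -2/(-1220) = -2*(-1/1220) = 1/610 ≈ 0.0016393)
t - r = 1/610 - 1*(-2618) = 1/610 + 2618 = 1596981/610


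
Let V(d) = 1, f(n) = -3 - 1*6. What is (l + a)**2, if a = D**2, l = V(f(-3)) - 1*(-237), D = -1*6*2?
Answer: 145924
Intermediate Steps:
f(n) = -9 (f(n) = -3 - 6 = -9)
D = -12 (D = -6*2 = -12)
l = 238 (l = 1 - 1*(-237) = 1 + 237 = 238)
a = 144 (a = (-12)**2 = 144)
(l + a)**2 = (238 + 144)**2 = 382**2 = 145924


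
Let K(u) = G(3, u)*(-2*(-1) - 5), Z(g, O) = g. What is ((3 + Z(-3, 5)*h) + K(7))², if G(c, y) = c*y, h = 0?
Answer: 3600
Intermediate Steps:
K(u) = -9*u (K(u) = (3*u)*(-2*(-1) - 5) = (3*u)*(2 - 5) = (3*u)*(-3) = -9*u)
((3 + Z(-3, 5)*h) + K(7))² = ((3 - 3*0) - 9*7)² = ((3 + 0) - 63)² = (3 - 63)² = (-60)² = 3600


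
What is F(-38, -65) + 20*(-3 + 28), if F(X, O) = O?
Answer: 435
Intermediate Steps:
F(-38, -65) + 20*(-3 + 28) = -65 + 20*(-3 + 28) = -65 + 20*25 = -65 + 500 = 435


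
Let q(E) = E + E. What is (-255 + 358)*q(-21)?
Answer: -4326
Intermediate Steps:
q(E) = 2*E
(-255 + 358)*q(-21) = (-255 + 358)*(2*(-21)) = 103*(-42) = -4326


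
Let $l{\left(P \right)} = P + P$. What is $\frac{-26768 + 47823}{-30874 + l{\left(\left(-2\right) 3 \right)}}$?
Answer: $- \frac{21055}{30886} \approx -0.6817$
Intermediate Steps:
$l{\left(P \right)} = 2 P$
$\frac{-26768 + 47823}{-30874 + l{\left(\left(-2\right) 3 \right)}} = \frac{-26768 + 47823}{-30874 + 2 \left(\left(-2\right) 3\right)} = \frac{21055}{-30874 + 2 \left(-6\right)} = \frac{21055}{-30874 - 12} = \frac{21055}{-30886} = 21055 \left(- \frac{1}{30886}\right) = - \frac{21055}{30886}$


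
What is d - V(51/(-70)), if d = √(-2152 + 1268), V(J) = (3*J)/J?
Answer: -3 + 2*I*√221 ≈ -3.0 + 29.732*I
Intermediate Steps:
V(J) = 3
d = 2*I*√221 (d = √(-884) = 2*I*√221 ≈ 29.732*I)
d - V(51/(-70)) = 2*I*√221 - 1*3 = 2*I*√221 - 3 = -3 + 2*I*√221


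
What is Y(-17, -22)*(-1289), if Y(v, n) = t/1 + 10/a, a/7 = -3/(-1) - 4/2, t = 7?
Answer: -76051/7 ≈ -10864.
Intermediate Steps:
a = 7 (a = 7*(-3/(-1) - 4/2) = 7*(-3*(-1) - 4*1/2) = 7*(3 - 2) = 7*1 = 7)
Y(v, n) = 59/7 (Y(v, n) = 7/1 + 10/7 = 7*1 + 10*(1/7) = 7 + 10/7 = 59/7)
Y(-17, -22)*(-1289) = (59/7)*(-1289) = -76051/7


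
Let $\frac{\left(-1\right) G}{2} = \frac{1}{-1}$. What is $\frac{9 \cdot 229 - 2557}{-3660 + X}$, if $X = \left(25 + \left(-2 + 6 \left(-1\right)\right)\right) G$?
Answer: $\frac{248}{1813} \approx 0.13679$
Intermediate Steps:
$G = 2$ ($G = - \frac{2}{-1} = \left(-2\right) \left(-1\right) = 2$)
$X = 34$ ($X = \left(25 + \left(-2 + 6 \left(-1\right)\right)\right) 2 = \left(25 - 8\right) 2 = 17 \cdot 2 = 34$)
$\frac{9 \cdot 229 - 2557}{-3660 + X} = \frac{9 \cdot 229 - 2557}{-3660 + 34} = \frac{2061 - 2557}{-3626} = \left(-496\right) \left(- \frac{1}{3626}\right) = \frac{248}{1813}$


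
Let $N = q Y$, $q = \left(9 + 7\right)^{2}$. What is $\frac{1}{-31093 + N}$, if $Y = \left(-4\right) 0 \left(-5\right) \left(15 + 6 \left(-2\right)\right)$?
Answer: $- \frac{1}{31093} \approx -3.2162 \cdot 10^{-5}$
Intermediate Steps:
$Y = 0$ ($Y = 0 \left(-5\right) \left(15 - 12\right) = 0 \cdot 3 = 0$)
$q = 256$ ($q = 16^{2} = 256$)
$N = 0$ ($N = 256 \cdot 0 = 0$)
$\frac{1}{-31093 + N} = \frac{1}{-31093 + 0} = \frac{1}{-31093} = - \frac{1}{31093}$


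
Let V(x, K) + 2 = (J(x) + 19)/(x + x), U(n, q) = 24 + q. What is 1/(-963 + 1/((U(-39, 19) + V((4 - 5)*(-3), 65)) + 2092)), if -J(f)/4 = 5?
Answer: -12797/12323505 ≈ -0.0010384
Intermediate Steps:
J(f) = -20 (J(f) = -4*5 = -20)
V(x, K) = -2 - 1/(2*x) (V(x, K) = -2 + (-20 + 19)/(x + x) = -2 - 1/(2*x))
1/(-963 + 1/((U(-39, 19) + V((4 - 5)*(-3), 65)) + 2092)) = 1/(-963 + 1/(((24 + 19) + (-2 - (-1/(3*(4 - 5)))/2)) + 2092)) = 1/(-963 + 1/((43 + (-2 - 1/(2*((-1*(-3)))))) + 2092)) = 1/(-963 + 1/((43 + (-2 - ½/3)) + 2092)) = 1/(-963 + 1/((43 + (-2 - ½*⅓)) + 2092)) = 1/(-963 + 1/((43 + (-2 - ⅙)) + 2092)) = 1/(-963 + 1/((43 - 13/6) + 2092)) = 1/(-963 + 1/(245/6 + 2092)) = 1/(-963 + 1/(12797/6)) = 1/(-963 + 6/12797) = 1/(-12323505/12797) = -12797/12323505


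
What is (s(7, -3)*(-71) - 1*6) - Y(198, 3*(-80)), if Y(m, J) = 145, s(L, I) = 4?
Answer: -435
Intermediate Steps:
(s(7, -3)*(-71) - 1*6) - Y(198, 3*(-80)) = (4*(-71) - 1*6) - 1*145 = (-284 - 6) - 145 = -290 - 145 = -435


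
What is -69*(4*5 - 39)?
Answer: 1311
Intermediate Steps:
-69*(4*5 - 39) = -69*(20 - 39) = -69*(-19) = 1311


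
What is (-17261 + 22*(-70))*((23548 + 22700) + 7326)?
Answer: -1007244774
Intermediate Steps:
(-17261 + 22*(-70))*((23548 + 22700) + 7326) = (-17261 - 1540)*(46248 + 7326) = -18801*53574 = -1007244774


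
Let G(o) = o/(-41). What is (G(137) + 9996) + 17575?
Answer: 1130274/41 ≈ 27568.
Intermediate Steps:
G(o) = -o/41 (G(o) = o*(-1/41) = -o/41)
(G(137) + 9996) + 17575 = (-1/41*137 + 9996) + 17575 = (-137/41 + 9996) + 17575 = 409699/41 + 17575 = 1130274/41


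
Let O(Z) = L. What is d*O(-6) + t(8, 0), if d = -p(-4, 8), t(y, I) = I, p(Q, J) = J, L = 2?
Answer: -16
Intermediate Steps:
O(Z) = 2
d = -8 (d = -1*8 = -8)
d*O(-6) + t(8, 0) = -8*2 + 0 = -16 + 0 = -16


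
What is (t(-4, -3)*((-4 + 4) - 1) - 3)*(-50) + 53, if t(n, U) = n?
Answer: 3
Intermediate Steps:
(t(-4, -3)*((-4 + 4) - 1) - 3)*(-50) + 53 = (-4*((-4 + 4) - 1) - 3)*(-50) + 53 = (-4*(0 - 1) - 3)*(-50) + 53 = (-4*(-1) - 3)*(-50) + 53 = (4 - 3)*(-50) + 53 = 1*(-50) + 53 = -50 + 53 = 3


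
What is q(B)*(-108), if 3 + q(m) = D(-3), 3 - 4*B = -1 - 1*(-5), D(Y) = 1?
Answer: 216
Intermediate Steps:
B = -¼ (B = ¾ - (-1 - 1*(-5))/4 = ¾ - (-1 + 5)/4 = ¾ - ¼*4 = ¾ - 1 = -¼ ≈ -0.25000)
q(m) = -2 (q(m) = -3 + 1 = -2)
q(B)*(-108) = -2*(-108) = 216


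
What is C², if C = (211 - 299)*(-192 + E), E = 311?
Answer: 109662784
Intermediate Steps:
C = -10472 (C = (211 - 299)*(-192 + 311) = -88*119 = -10472)
C² = (-10472)² = 109662784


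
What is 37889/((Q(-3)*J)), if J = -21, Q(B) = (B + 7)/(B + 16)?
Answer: -492557/84 ≈ -5863.8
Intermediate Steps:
Q(B) = (7 + B)/(16 + B)
37889/((Q(-3)*J)) = 37889/((((7 - 3)/(16 - 3))*(-21))) = 37889/(((4/13)*(-21))) = 37889/(-84/13) = 37889*(-13/84) = -492557/84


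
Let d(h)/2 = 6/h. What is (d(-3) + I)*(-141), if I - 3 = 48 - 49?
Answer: 282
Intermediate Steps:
I = 2 (I = 3 + (48 - 49) = 3 - 1 = 2)
d(h) = 12/h (d(h) = 2*(6/h) = 12/h)
(d(-3) + I)*(-141) = (12/(-3) + 2)*(-141) = (12*(-⅓) + 2)*(-141) = (-4 + 2)*(-141) = -2*(-141) = 282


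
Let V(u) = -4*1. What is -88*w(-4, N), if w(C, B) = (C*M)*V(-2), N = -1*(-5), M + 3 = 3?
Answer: 0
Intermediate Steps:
M = 0 (M = -3 + 3 = 0)
N = 5
V(u) = -4
w(C, B) = 0 (w(C, B) = (C*0)*(-4) = 0*(-4) = 0)
-88*w(-4, N) = -88*0 = 0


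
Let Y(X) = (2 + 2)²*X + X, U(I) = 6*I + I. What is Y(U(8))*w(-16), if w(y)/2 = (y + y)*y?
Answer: 974848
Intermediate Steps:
w(y) = 4*y² (w(y) = 2*((y + y)*y) = 2*((2*y)*y) = 2*(2*y²) = 4*y²)
U(I) = 7*I
Y(X) = 17*X (Y(X) = 4²*X + X = 16*X + X = 17*X)
Y(U(8))*w(-16) = (17*(7*8))*(4*(-16)²) = (17*56)*(4*256) = 952*1024 = 974848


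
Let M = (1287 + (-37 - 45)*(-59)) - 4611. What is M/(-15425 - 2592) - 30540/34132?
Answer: -150478757/153739061 ≈ -0.97879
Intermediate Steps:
M = 1514 (M = (1287 - 82*(-59)) - 4611 = (1287 + 4838) - 4611 = 6125 - 4611 = 1514)
M/(-15425 - 2592) - 30540/34132 = 1514/(-15425 - 2592) - 30540/34132 = 1514/(-18017) - 30540*1/34132 = 1514*(-1/18017) - 7635/8533 = -1514/18017 - 7635/8533 = -150478757/153739061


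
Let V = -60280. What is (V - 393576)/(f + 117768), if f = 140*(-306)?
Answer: -28366/4683 ≈ -6.0572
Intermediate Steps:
f = -42840
(V - 393576)/(f + 117768) = (-60280 - 393576)/(-42840 + 117768) = -453856/74928 = -453856*1/74928 = -28366/4683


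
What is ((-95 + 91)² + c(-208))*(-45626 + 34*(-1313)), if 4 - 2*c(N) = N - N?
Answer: -1624824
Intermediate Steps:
c(N) = 2 (c(N) = 2 - (N - N)/2 = 2 - ½*0 = 2 + 0 = 2)
((-95 + 91)² + c(-208))*(-45626 + 34*(-1313)) = ((-95 + 91)² + 2)*(-45626 + 34*(-1313)) = ((-4)² + 2)*(-45626 - 44642) = (16 + 2)*(-90268) = 18*(-90268) = -1624824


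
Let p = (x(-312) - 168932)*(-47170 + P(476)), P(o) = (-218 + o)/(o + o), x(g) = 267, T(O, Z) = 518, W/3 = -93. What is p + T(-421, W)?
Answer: 541000034369/68 ≈ 7.9559e+9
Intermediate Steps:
W = -279 (W = 3*(-93) = -279)
P(o) = (-218 + o)/(2*o) (P(o) = (-218 + o)/((2*o)) = (-218 + o)*(1/(2*o)) = (-218 + o)/(2*o))
p = 540999999145/68 (p = (267 - 168932)*(-47170 + (½)*(-218 + 476)/476) = -168665*(-47170 + (½)*(1/476)*258) = -168665*(-47170 + 129/476) = -168665*(-22452791/476) = 540999999145/68 ≈ 7.9559e+9)
p + T(-421, W) = 540999999145/68 + 518 = 541000034369/68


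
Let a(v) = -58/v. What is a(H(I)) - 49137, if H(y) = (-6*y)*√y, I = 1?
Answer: -147382/3 ≈ -49127.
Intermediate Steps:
H(y) = -6*y^(3/2)
a(H(I)) - 49137 = -58/((-6*1^(3/2))) - 49137 = -58/((-6*1)) - 49137 = -58/(-6) - 49137 = -58*(-⅙) - 49137 = 29/3 - 49137 = -147382/3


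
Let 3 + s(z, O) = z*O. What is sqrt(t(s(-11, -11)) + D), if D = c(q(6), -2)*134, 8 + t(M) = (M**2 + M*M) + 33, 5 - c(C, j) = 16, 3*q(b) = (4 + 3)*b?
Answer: sqrt(26399) ≈ 162.48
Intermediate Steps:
q(b) = 7*b/3 (q(b) = ((4 + 3)*b)/3 = (7*b)/3 = 7*b/3)
c(C, j) = -11 (c(C, j) = 5 - 1*16 = 5 - 16 = -11)
s(z, O) = -3 + O*z (s(z, O) = -3 + z*O = -3 + O*z)
t(M) = 25 + 2*M**2 (t(M) = -8 + ((M**2 + M*M) + 33) = -8 + ((M**2 + M**2) + 33) = -8 + (2*M**2 + 33) = -8 + (33 + 2*M**2) = 25 + 2*M**2)
D = -1474 (D = -11*134 = -1474)
sqrt(t(s(-11, -11)) + D) = sqrt((25 + 2*(-3 - 11*(-11))**2) - 1474) = sqrt((25 + 2*(-3 + 121)**2) - 1474) = sqrt((25 + 2*118**2) - 1474) = sqrt((25 + 2*13924) - 1474) = sqrt((25 + 27848) - 1474) = sqrt(27873 - 1474) = sqrt(26399)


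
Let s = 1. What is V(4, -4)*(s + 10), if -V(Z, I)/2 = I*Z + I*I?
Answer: 0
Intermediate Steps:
V(Z, I) = -2*I² - 2*I*Z (V(Z, I) = -2*(I*Z + I*I) = -2*(I*Z + I²) = -2*(I² + I*Z) = -2*I² - 2*I*Z)
V(4, -4)*(s + 10) = (-2*(-4)*(-4 + 4))*(1 + 10) = -2*(-4)*0*11 = 0*11 = 0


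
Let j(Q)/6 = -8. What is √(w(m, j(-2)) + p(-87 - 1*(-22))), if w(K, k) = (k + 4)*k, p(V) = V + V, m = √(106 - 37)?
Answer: √1982 ≈ 44.520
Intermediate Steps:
m = √69 ≈ 8.3066
j(Q) = -48 (j(Q) = 6*(-8) = -48)
p(V) = 2*V
w(K, k) = k*(4 + k) (w(K, k) = (4 + k)*k = k*(4 + k))
√(w(m, j(-2)) + p(-87 - 1*(-22))) = √(-48*(4 - 48) + 2*(-87 - 1*(-22))) = √(-48*(-44) + 2*(-87 + 22)) = √(2112 + 2*(-65)) = √(2112 - 130) = √1982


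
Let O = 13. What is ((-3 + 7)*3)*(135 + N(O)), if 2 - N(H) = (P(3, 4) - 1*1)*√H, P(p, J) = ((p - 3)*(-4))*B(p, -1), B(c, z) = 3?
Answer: 1644 + 12*√13 ≈ 1687.3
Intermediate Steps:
P(p, J) = 36 - 12*p (P(p, J) = ((p - 3)*(-4))*3 = ((-3 + p)*(-4))*3 = (12 - 4*p)*3 = 36 - 12*p)
N(H) = 2 + √H (N(H) = 2 - ((36 - 12*3) - 1*1)*√H = 2 - ((36 - 36) - 1)*√H = 2 - (0 - 1)*√H = 2 - (-1)*√H = 2 + √H)
((-3 + 7)*3)*(135 + N(O)) = ((-3 + 7)*3)*(135 + (2 + √13)) = (4*3)*(137 + √13) = 12*(137 + √13) = 1644 + 12*√13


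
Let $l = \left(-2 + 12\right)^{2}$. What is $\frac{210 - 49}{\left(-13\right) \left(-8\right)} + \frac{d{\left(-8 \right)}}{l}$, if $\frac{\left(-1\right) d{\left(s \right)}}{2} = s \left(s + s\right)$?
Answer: $- \frac{2631}{2600} \approx -1.0119$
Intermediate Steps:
$d{\left(s \right)} = - 4 s^{2}$ ($d{\left(s \right)} = - 2 s \left(s + s\right) = - 2 s 2 s = - 2 \cdot 2 s^{2} = - 4 s^{2}$)
$l = 100$ ($l = 10^{2} = 100$)
$\frac{210 - 49}{\left(-13\right) \left(-8\right)} + \frac{d{\left(-8 \right)}}{l} = \frac{210 - 49}{\left(-13\right) \left(-8\right)} + \frac{\left(-4\right) \left(-8\right)^{2}}{100} = \frac{210 - 49}{104} + \left(-4\right) 64 \cdot \frac{1}{100} = 161 \cdot \frac{1}{104} - \frac{64}{25} = \frac{161}{104} - \frac{64}{25} = - \frac{2631}{2600}$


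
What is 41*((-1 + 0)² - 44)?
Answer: -1763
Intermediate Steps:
41*((-1 + 0)² - 44) = 41*((-1)² - 44) = 41*(1 - 44) = 41*(-43) = -1763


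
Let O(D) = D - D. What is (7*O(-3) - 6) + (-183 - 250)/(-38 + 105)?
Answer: -835/67 ≈ -12.463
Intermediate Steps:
O(D) = 0
(7*O(-3) - 6) + (-183 - 250)/(-38 + 105) = (7*0 - 6) + (-183 - 250)/(-38 + 105) = (0 - 6) - 433/67 = -6 - 433*1/67 = -6 - 433/67 = -835/67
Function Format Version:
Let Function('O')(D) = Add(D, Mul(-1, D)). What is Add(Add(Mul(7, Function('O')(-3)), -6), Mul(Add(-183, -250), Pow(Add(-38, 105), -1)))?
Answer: Rational(-835, 67) ≈ -12.463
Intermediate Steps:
Function('O')(D) = 0
Add(Add(Mul(7, Function('O')(-3)), -6), Mul(Add(-183, -250), Pow(Add(-38, 105), -1))) = Add(Add(Mul(7, 0), -6), Mul(Add(-183, -250), Pow(Add(-38, 105), -1))) = Add(Add(0, -6), Mul(-433, Pow(67, -1))) = Add(-6, Mul(-433, Rational(1, 67))) = Add(-6, Rational(-433, 67)) = Rational(-835, 67)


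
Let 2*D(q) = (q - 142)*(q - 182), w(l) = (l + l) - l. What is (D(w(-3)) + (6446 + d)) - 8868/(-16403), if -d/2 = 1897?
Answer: 527029723/32806 ≈ 16065.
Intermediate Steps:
d = -3794 (d = -2*1897 = -3794)
w(l) = l (w(l) = 2*l - l = l)
D(q) = (-182 + q)*(-142 + q)/2 (D(q) = ((q - 142)*(q - 182))/2 = ((-142 + q)*(-182 + q))/2 = ((-182 + q)*(-142 + q))/2 = (-182 + q)*(-142 + q)/2)
(D(w(-3)) + (6446 + d)) - 8868/(-16403) = ((12922 + (1/2)*(-3)**2 - 162*(-3)) + (6446 - 3794)) - 8868/(-16403) = ((12922 + (1/2)*9 + 486) + 2652) - 8868*(-1/16403) = ((12922 + 9/2 + 486) + 2652) + 8868/16403 = (26825/2 + 2652) + 8868/16403 = 32129/2 + 8868/16403 = 527029723/32806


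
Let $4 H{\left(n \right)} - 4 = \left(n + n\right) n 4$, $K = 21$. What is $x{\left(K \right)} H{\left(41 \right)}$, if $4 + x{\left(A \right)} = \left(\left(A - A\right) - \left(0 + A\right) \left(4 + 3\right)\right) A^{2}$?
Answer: $-218026653$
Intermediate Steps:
$H{\left(n \right)} = 1 + 2 n^{2}$ ($H{\left(n \right)} = 1 + \frac{\left(n + n\right) n 4}{4} = 1 + \frac{2 n n 4}{4} = 1 + \frac{2 n^{2} \cdot 4}{4} = 1 + \frac{8 n^{2}}{4} = 1 + 2 n^{2}$)
$x{\left(A \right)} = -4 - 7 A^{3}$ ($x{\left(A \right)} = -4 + \left(\left(A - A\right) - \left(0 + A\right) \left(4 + 3\right)\right) A^{2} = -4 + \left(0 - A 7\right) A^{2} = -4 + \left(0 - 7 A\right) A^{2} = -4 + - 7 A A^{2} = -4 - 7 A^{3}$)
$x{\left(K \right)} H{\left(41 \right)} = \left(-4 - 7 \cdot 21^{3}\right) \left(1 + 2 \cdot 41^{2}\right) = \left(-4 - 64827\right) \left(1 + 2 \cdot 1681\right) = \left(-4 - 64827\right) \left(1 + 3362\right) = \left(-64831\right) 3363 = -218026653$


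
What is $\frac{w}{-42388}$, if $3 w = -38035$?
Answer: $\frac{38035}{127164} \approx 0.2991$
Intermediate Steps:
$w = - \frac{38035}{3}$ ($w = \frac{1}{3} \left(-38035\right) = - \frac{38035}{3} \approx -12678.0$)
$\frac{w}{-42388} = - \frac{38035}{3 \left(-42388\right)} = \left(- \frac{38035}{3}\right) \left(- \frac{1}{42388}\right) = \frac{38035}{127164}$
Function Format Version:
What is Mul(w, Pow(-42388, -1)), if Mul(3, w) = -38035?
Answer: Rational(38035, 127164) ≈ 0.29910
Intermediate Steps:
w = Rational(-38035, 3) (w = Mul(Rational(1, 3), -38035) = Rational(-38035, 3) ≈ -12678.)
Mul(w, Pow(-42388, -1)) = Mul(Rational(-38035, 3), Pow(-42388, -1)) = Mul(Rational(-38035, 3), Rational(-1, 42388)) = Rational(38035, 127164)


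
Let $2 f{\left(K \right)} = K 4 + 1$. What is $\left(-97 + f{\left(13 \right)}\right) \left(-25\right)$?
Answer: $\frac{3525}{2} \approx 1762.5$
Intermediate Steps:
$f{\left(K \right)} = \frac{1}{2} + 2 K$ ($f{\left(K \right)} = \frac{K 4 + 1}{2} = \frac{4 K + 1}{2} = \frac{1 + 4 K}{2} = \frac{1}{2} + 2 K$)
$\left(-97 + f{\left(13 \right)}\right) \left(-25\right) = \left(-97 + \left(\frac{1}{2} + 2 \cdot 13\right)\right) \left(-25\right) = \left(-97 + \left(\frac{1}{2} + 26\right)\right) \left(-25\right) = \left(-97 + \frac{53}{2}\right) \left(-25\right) = \left(- \frac{141}{2}\right) \left(-25\right) = \frac{3525}{2}$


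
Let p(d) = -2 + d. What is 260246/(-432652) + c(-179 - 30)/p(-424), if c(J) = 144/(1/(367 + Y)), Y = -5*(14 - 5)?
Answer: -1681006061/15359146 ≈ -109.45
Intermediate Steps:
Y = -45 (Y = -5*9 = -45)
c(J) = 46368 (c(J) = 144/(1/(367 - 45)) = 144/(1/322) = 144*322 = 46368)
260246/(-432652) + c(-179 - 30)/p(-424) = 260246/(-432652) + 46368/(-2 - 424) = 260246*(-1/432652) + 46368/(-426) = -130123/216326 + 46368*(-1/426) = -130123/216326 - 7728/71 = -1681006061/15359146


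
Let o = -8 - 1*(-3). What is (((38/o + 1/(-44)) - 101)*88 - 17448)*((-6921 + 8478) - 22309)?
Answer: 2802225568/5 ≈ 5.6045e+8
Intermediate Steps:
o = -5 (o = -8 + 3 = -5)
(((38/o + 1/(-44)) - 101)*88 - 17448)*((-6921 + 8478) - 22309) = (((38/(-5) + 1/(-44)) - 101)*88 - 17448)*((-6921 + 8478) - 22309) = (((38*(-⅕) + 1*(-1/44)) - 101)*88 - 17448)*(1557 - 22309) = (((-38/5 - 1/44) - 101)*88 - 17448)*(-20752) = ((-1677/220 - 101)*88 - 17448)*(-20752) = (-23897/220*88 - 17448)*(-20752) = (-47794/5 - 17448)*(-20752) = -135034/5*(-20752) = 2802225568/5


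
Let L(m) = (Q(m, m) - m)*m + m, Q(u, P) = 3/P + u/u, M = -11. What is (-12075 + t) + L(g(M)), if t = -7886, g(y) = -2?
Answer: -19966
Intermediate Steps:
Q(u, P) = 1 + 3/P (Q(u, P) = 3/P + 1 = 1 + 3/P)
L(m) = m + m*(-m + (3 + m)/m) (L(m) = ((3 + m)/m - m)*m + m = (-m + (3 + m)/m)*m + m = m*(-m + (3 + m)/m) + m = m + m*(-m + (3 + m)/m))
(-12075 + t) + L(g(M)) = (-12075 - 7886) + (3 - 2 - 2*(1 - 1*(-2))) = -19961 + (3 - 2 - 2*(1 + 2)) = -19961 + (3 - 2 - 2*3) = -19961 + (3 - 2 - 6) = -19961 - 5 = -19966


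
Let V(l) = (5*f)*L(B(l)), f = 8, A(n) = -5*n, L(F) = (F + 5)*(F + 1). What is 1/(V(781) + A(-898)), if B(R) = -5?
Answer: 1/4490 ≈ 0.00022272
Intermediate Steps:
L(F) = (1 + F)*(5 + F) (L(F) = (5 + F)*(1 + F) = (1 + F)*(5 + F))
V(l) = 0 (V(l) = (5*8)*(5 + (-5)**2 + 6*(-5)) = 40*(5 + 25 - 30) = 40*0 = 0)
1/(V(781) + A(-898)) = 1/(0 - 5*(-898)) = 1/(0 + 4490) = 1/4490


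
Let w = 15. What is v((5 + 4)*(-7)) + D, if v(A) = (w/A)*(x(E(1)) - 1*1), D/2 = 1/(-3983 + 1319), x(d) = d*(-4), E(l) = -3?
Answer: -24427/9324 ≈ -2.6198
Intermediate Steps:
x(d) = -4*d
D = -1/1332 (D = 2/(-3983 + 1319) = 2/(-2664) = 2*(-1/2664) = -1/1332 ≈ -0.00075075)
v(A) = 165/A (v(A) = (15/A)*(-4*(-3) - 1*1) = (15/A)*(12 - 1) = (15/A)*11 = 165/A)
v((5 + 4)*(-7)) + D = 165/(((5 + 4)*(-7))) - 1/1332 = 165/((9*(-7))) - 1/1332 = 165/(-63) - 1/1332 = 165*(-1/63) - 1/1332 = -55/21 - 1/1332 = -24427/9324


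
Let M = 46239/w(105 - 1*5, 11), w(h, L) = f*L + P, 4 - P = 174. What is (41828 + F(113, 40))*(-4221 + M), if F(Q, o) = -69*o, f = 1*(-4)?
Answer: -18548177622/107 ≈ -1.7335e+8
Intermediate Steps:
f = -4
P = -170 (P = 4 - 1*174 = 4 - 174 = -170)
w(h, L) = -170 - 4*L (w(h, L) = -4*L - 170 = -170 - 4*L)
M = -46239/214 (M = 46239/(-170 - 4*11) = 46239/(-170 - 44) = 46239/(-214) = 46239*(-1/214) = -46239/214 ≈ -216.07)
(41828 + F(113, 40))*(-4221 + M) = (41828 - 69*40)*(-4221 - 46239/214) = (41828 - 2760)*(-949533/214) = 39068*(-949533/214) = -18548177622/107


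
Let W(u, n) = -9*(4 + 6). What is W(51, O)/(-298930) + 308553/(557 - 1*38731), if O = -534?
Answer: -9223231263/1141135382 ≈ -8.0825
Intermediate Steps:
W(u, n) = -90 (W(u, n) = -9*10 = -90)
W(51, O)/(-298930) + 308553/(557 - 1*38731) = -90/(-298930) + 308553/(557 - 1*38731) = -90*(-1/298930) + 308553/(557 - 38731) = 9/29893 + 308553/(-38174) = 9/29893 + 308553*(-1/38174) = 9/29893 - 308553/38174 = -9223231263/1141135382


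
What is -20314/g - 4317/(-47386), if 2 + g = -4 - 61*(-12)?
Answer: -479732531/17201118 ≈ -27.890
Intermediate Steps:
g = 726 (g = -2 + (-4 - 61*(-12)) = -2 + (-4 + 732) = -2 + 728 = 726)
-20314/g - 4317/(-47386) = -20314/726 - 4317/(-47386) = -20314*1/726 - 4317*(-1/47386) = -10157/363 + 4317/47386 = -479732531/17201118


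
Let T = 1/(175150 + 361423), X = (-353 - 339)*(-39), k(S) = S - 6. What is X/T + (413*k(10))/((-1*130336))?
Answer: 471849950728003/32584 ≈ 1.4481e+10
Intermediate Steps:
k(S) = -6 + S
X = 26988 (X = -692*(-39) = 26988)
T = 1/536573 ≈ 1.8637e-6
X/T + (413*k(10))/((-1*130336)) = 26988/(1/536573) + (413*(-6 + 10))/((-1*130336)) = 26988*536573 + (413*4)/(-130336) = 14481032124 + 1652*(-1/130336) = 14481032124 - 413/32584 = 471849950728003/32584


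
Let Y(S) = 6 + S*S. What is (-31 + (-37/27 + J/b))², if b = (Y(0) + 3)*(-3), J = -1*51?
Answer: 677329/729 ≈ 929.12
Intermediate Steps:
J = -51
Y(S) = 6 + S²
b = -27 (b = ((6 + 0²) + 3)*(-3) = ((6 + 0) + 3)*(-3) = (6 + 3)*(-3) = 9*(-3) = -27)
(-31 + (-37/27 + J/b))² = (-31 + (-37/27 - 51/(-27)))² = (-31 + (-37*1/27 - 51*(-1/27)))² = (-31 + (-37/27 + 17/9))² = (-31 + 14/27)² = (-823/27)² = 677329/729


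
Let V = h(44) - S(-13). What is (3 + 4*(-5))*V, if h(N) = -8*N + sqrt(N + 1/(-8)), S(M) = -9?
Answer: 5831 - 51*sqrt(78)/4 ≈ 5718.4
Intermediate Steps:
h(N) = sqrt(-1/8 + N) - 8*N (h(N) = -8*N + sqrt(N - 1/8) = -8*N + sqrt(-1/8 + N) = sqrt(-1/8 + N) - 8*N)
V = -343 + 3*sqrt(78)/4 (V = (-8*44 + sqrt(-2 + 16*44)/4) - 1*(-9) = (-352 + sqrt(-2 + 704)/4) + 9 = (-352 + sqrt(702)/4) + 9 = (-352 + (3*sqrt(78))/4) + 9 = (-352 + 3*sqrt(78)/4) + 9 = -343 + 3*sqrt(78)/4 ≈ -336.38)
(3 + 4*(-5))*V = (3 + 4*(-5))*(-343 + 3*sqrt(78)/4) = (3 - 20)*(-343 + 3*sqrt(78)/4) = -17*(-343 + 3*sqrt(78)/4) = 5831 - 51*sqrt(78)/4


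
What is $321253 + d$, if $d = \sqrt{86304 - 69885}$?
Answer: $321253 + \sqrt{16419} \approx 3.2138 \cdot 10^{5}$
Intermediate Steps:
$d = \sqrt{16419} \approx 128.14$
$321253 + d = 321253 + \sqrt{16419}$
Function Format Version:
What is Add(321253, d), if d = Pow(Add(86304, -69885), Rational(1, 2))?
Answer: Add(321253, Pow(16419, Rational(1, 2))) ≈ 3.2138e+5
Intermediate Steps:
d = Pow(16419, Rational(1, 2)) ≈ 128.14
Add(321253, d) = Add(321253, Pow(16419, Rational(1, 2)))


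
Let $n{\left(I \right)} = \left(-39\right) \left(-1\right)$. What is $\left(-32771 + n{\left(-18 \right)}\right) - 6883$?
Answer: $-39615$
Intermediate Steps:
$n{\left(I \right)} = 39$
$\left(-32771 + n{\left(-18 \right)}\right) - 6883 = \left(-32771 + 39\right) - 6883 = -32732 - 6883 = -39615$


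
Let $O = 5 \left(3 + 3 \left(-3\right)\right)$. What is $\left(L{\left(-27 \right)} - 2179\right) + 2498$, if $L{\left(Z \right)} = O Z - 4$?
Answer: $1125$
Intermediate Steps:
$O = -30$ ($O = 5 \left(3 - 9\right) = 5 \left(-6\right) = -30$)
$L{\left(Z \right)} = -4 - 30 Z$ ($L{\left(Z \right)} = - 30 Z - 4 = -4 - 30 Z$)
$\left(L{\left(-27 \right)} - 2179\right) + 2498 = \left(\left(-4 - -810\right) - 2179\right) + 2498 = \left(\left(-4 + 810\right) - 2179\right) + 2498 = \left(806 - 2179\right) + 2498 = -1373 + 2498 = 1125$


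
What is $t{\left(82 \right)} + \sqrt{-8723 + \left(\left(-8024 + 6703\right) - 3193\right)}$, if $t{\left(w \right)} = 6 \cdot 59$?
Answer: $354 + i \sqrt{13237} \approx 354.0 + 115.05 i$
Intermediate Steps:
$t{\left(w \right)} = 354$
$t{\left(82 \right)} + \sqrt{-8723 + \left(\left(-8024 + 6703\right) - 3193\right)} = 354 + \sqrt{-8723 + \left(\left(-8024 + 6703\right) - 3193\right)} = 354 + \sqrt{-8723 - 4514} = 354 + \sqrt{-13237} = 354 + i \sqrt{13237}$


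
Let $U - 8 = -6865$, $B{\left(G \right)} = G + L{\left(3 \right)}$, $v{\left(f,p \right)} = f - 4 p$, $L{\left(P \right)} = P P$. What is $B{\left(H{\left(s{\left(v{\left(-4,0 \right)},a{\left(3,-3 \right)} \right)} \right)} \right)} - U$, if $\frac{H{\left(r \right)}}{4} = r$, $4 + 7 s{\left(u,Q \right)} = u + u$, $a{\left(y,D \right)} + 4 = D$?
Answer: $\frac{48014}{7} \approx 6859.1$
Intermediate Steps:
$L{\left(P \right)} = P^{2}$
$a{\left(y,D \right)} = -4 + D$
$s{\left(u,Q \right)} = - \frac{4}{7} + \frac{2 u}{7}$ ($s{\left(u,Q \right)} = - \frac{4}{7} + \frac{u + u}{7} = - \frac{4}{7} + \frac{2 u}{7}$)
$H{\left(r \right)} = 4 r$
$B{\left(G \right)} = 9 + G$ ($B{\left(G \right)} = G + 3^{2} = G + 9 = 9 + G$)
$U = -6857$ ($U = 8 - 6865 = -6857$)
$B{\left(H{\left(s{\left(v{\left(-4,0 \right)},a{\left(3,-3 \right)} \right)} \right)} \right)} - U = \left(9 + 4 \left(- \frac{4}{7} + \frac{2 \left(-4 - 0\right)}{7}\right)\right) - -6857 = \left(9 + 4 \left(- \frac{4}{7} + \frac{2 \left(-4 + 0\right)}{7}\right)\right) + 6857 = \left(9 + 4 \left(- \frac{4}{7} + \frac{2}{7} \left(-4\right)\right)\right) + 6857 = \left(9 + 4 \left(- \frac{4}{7} - \frac{8}{7}\right)\right) + 6857 = \left(9 + 4 \left(- \frac{12}{7}\right)\right) + 6857 = \left(9 - \frac{48}{7}\right) + 6857 = \frac{15}{7} + 6857 = \frac{48014}{7}$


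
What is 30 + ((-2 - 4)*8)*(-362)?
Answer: 17406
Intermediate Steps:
30 + ((-2 - 4)*8)*(-362) = 30 - 6*8*(-362) = 30 - 48*(-362) = 30 + 17376 = 17406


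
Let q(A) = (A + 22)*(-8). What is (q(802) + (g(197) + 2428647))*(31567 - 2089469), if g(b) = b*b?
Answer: -5064216947328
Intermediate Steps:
g(b) = b²
q(A) = -176 - 8*A (q(A) = (22 + A)*(-8) = -176 - 8*A)
(q(802) + (g(197) + 2428647))*(31567 - 2089469) = ((-176 - 8*802) + (197² + 2428647))*(31567 - 2089469) = ((-176 - 6416) + (38809 + 2428647))*(-2057902) = (-6592 + 2467456)*(-2057902) = 2460864*(-2057902) = -5064216947328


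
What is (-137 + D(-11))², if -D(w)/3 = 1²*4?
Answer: 22201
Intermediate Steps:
D(w) = -12 (D(w) = -3*1²*4 = -3*4 = -12)
(-137 + D(-11))² = (-137 - 12)² = (-149)² = 22201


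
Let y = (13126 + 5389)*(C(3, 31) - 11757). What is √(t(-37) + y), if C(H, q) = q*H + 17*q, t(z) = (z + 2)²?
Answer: 7*I*√4208170 ≈ 14360.0*I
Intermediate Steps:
t(z) = (2 + z)²
C(H, q) = 17*q + H*q (C(H, q) = H*q + 17*q = 17*q + H*q)
y = -206201555 (y = (13126 + 5389)*(31*(17 + 3) - 11757) = 18515*(31*20 - 11757) = 18515*(620 - 11757) = 18515*(-11137) = -206201555)
√(t(-37) + y) = √((2 - 37)² - 206201555) = √((-35)² - 206201555) = √(1225 - 206201555) = √(-206200330) = 7*I*√4208170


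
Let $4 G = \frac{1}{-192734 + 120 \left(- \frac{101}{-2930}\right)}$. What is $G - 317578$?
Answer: $- \frac{71734328093493}{225879400} \approx -3.1758 \cdot 10^{5}$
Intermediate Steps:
$G = - \frac{293}{225879400}$ ($G = \frac{1}{4 \left(-192734 + 120 \left(- \frac{101}{-2930}\right)\right)} = \frac{1}{4 \left(-192734 + 120 \left(\left(-101\right) \left(- \frac{1}{2930}\right)\right)\right)} = \frac{1}{4 \left(-192734 + 120 \cdot \frac{101}{2930}\right)} = \frac{1}{4 \left(-192734 + \frac{1212}{293}\right)} = \frac{1}{4 \left(- \frac{56469850}{293}\right)} = \frac{1}{4} \left(- \frac{293}{56469850}\right) = - \frac{293}{225879400} \approx -1.2972 \cdot 10^{-6}$)
$G - 317578 = - \frac{293}{225879400} - 317578 = - \frac{71734328093493}{225879400}$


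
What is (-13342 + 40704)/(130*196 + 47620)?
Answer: 13681/36550 ≈ 0.37431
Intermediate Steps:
(-13342 + 40704)/(130*196 + 47620) = 27362/(25480 + 47620) = 27362/73100 = 27362*(1/73100) = 13681/36550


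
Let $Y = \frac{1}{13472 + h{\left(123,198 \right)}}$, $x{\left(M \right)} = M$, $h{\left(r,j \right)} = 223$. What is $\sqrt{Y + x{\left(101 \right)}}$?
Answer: $\frac{2 \sqrt{4735717305}}{13695} \approx 10.05$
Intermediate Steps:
$Y = \frac{1}{13695}$ ($Y = \frac{1}{13472 + 223} = \frac{1}{13695} \approx 7.3019 \cdot 10^{-5}$)
$\sqrt{Y + x{\left(101 \right)}} = \sqrt{\frac{1}{13695} + 101} = \sqrt{\frac{1383196}{13695}} = \frac{2 \sqrt{4735717305}}{13695}$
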